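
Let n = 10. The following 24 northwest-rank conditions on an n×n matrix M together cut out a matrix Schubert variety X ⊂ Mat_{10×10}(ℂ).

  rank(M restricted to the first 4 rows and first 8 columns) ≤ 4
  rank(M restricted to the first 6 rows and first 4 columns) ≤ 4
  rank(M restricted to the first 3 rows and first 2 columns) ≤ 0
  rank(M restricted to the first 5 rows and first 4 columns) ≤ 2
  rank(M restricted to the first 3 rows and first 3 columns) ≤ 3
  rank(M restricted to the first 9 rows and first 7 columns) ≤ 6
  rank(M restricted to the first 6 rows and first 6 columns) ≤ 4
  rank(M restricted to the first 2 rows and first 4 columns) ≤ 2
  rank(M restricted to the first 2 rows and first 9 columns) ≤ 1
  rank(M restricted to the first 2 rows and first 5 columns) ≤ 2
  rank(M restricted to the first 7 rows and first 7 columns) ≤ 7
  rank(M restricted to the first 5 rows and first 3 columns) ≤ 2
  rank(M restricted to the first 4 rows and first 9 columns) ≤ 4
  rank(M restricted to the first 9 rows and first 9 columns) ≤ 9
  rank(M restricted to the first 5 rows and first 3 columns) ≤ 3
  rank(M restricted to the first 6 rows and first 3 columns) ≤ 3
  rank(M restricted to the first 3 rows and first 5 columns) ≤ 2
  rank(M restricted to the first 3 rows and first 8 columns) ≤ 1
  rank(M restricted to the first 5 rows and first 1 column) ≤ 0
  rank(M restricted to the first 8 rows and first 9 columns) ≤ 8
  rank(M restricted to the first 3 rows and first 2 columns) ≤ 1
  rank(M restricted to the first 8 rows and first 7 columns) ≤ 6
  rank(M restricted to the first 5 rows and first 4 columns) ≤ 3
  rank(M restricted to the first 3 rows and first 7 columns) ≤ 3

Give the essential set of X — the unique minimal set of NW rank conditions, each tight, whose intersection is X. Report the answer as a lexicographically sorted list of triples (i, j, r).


Propagating the 24 rank bounds to every northwest block:

  i=1: 0 | 0 | 1 | 1 | 1 | 1 | 1 | 1 | 1 | 1
  i=2: 0 | 0 | 1 | 1 | 1 | 1 | 1 | 1 | 1 | 2
  i=3: 0 | 0 | 1 | 1 | 1 | 1 | 1 | 1 | 2 | 3
  i=4: 0 | 1 | 2 | 2 | 2 | 2 | 2 | 2 | 3 | 4
  i=5: 0 | 1 | 2 | 2 | 3 | 3 | 3 | 3 | 4 | 5
  i=6: 1 | 2 | 3 | 3 | 4 | 4 | 4 | 4 | 5 | 6
  i=7: 1 | 2 | 3 | 4 | 5 | 5 | 5 | 5 | 6 | 7
  i=8: 1 | 2 | 3 | 4 | 5 | 6 | 6 | 6 | 7 | 8
  i=9: 1 | 2 | 3 | 4 | 5 | 6 | 6 | 7 | 8 | 9
  i=10: 1 | 2 | 3 | 4 | 5 | 6 | 7 | 8 | 9 | 10

giving w = (3, 10, 9, 2, 5, 1, 4, 6, 8, 7) via Δ²R.

|D(w)|=21, |Ess(w)|=6:

[(2, 9, 1), (3, 2, 0), (3, 8, 1), (5, 1, 0), (5, 4, 2), (9, 7, 6)]


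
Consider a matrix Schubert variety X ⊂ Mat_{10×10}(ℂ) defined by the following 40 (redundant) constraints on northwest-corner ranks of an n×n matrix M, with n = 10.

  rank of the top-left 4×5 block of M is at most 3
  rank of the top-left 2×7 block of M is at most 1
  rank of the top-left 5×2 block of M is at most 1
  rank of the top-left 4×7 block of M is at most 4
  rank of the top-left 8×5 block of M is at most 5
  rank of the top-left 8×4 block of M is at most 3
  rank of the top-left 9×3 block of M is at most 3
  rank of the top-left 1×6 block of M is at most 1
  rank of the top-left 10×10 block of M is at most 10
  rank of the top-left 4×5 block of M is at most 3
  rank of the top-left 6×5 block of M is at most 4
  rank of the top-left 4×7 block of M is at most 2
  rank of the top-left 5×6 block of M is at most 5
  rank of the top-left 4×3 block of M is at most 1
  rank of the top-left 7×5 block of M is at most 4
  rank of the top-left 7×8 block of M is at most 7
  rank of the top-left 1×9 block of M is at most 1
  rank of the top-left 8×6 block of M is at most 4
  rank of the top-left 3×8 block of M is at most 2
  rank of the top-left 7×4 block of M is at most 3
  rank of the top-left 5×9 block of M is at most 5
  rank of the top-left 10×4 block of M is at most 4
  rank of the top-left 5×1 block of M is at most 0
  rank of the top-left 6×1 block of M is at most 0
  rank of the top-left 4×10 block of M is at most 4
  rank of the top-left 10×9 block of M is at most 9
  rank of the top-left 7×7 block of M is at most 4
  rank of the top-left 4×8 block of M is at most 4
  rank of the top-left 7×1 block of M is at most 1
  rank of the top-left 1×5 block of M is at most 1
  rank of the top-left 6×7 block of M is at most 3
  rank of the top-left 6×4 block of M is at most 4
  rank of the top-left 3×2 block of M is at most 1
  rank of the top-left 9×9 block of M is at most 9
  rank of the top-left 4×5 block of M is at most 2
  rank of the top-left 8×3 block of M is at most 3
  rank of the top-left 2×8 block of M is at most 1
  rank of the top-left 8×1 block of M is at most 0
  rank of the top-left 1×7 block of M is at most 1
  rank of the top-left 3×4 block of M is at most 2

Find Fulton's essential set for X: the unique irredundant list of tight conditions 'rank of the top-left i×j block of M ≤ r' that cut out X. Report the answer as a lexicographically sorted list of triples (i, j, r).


The tightest implied rank at each (i,j), from the 40 conditions:

  0 1 1 1 1 1 1 1 1 1
  0 1 1 1 1 1 1 1 2 2
  0 1 1 2 2 2 2 2 3 3
  0 1 1 2 2 2 2 3 4 4
  0 1 2 3 3 3 3 4 5 5
  0 1 2 3 3 3 3 4 5 6
  0 1 2 3 4 4 4 5 6 7
  0 1 2 3 4 4 5 6 7 8
  1 2 3 4 5 5 6 7 8 9
  1 2 3 4 5 6 7 8 9 10

the unique w with this rank table is (2, 9, 4, 8, 3, 10, 5, 7, 1, 6).

Rothe diagram D(w) (23 cells), 6 SE-corners (essential conditions):

[(2, 8, 1), (4, 3, 1), (4, 7, 2), (6, 7, 3), (8, 1, 0), (8, 6, 4)]


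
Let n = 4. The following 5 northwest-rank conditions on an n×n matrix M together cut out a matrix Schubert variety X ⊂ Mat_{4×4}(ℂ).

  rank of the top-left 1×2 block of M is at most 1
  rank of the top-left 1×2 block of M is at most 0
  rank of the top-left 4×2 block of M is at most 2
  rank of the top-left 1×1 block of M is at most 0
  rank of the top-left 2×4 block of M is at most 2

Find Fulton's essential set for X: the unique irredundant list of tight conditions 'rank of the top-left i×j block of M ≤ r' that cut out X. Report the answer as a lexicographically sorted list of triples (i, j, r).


The tightest implied rank at each (i,j), from the 5 conditions:

  i=1: 0, 0, 1, 1
  i=2: 1, 1, 2, 2
  i=3: 1, 2, 3, 3
  i=4: 1, 2, 3, 4

so w = (3, 1, 2, 4).

ℓ(w)=2; the 1 essential cell (i,j,r):

[(1, 2, 0)]


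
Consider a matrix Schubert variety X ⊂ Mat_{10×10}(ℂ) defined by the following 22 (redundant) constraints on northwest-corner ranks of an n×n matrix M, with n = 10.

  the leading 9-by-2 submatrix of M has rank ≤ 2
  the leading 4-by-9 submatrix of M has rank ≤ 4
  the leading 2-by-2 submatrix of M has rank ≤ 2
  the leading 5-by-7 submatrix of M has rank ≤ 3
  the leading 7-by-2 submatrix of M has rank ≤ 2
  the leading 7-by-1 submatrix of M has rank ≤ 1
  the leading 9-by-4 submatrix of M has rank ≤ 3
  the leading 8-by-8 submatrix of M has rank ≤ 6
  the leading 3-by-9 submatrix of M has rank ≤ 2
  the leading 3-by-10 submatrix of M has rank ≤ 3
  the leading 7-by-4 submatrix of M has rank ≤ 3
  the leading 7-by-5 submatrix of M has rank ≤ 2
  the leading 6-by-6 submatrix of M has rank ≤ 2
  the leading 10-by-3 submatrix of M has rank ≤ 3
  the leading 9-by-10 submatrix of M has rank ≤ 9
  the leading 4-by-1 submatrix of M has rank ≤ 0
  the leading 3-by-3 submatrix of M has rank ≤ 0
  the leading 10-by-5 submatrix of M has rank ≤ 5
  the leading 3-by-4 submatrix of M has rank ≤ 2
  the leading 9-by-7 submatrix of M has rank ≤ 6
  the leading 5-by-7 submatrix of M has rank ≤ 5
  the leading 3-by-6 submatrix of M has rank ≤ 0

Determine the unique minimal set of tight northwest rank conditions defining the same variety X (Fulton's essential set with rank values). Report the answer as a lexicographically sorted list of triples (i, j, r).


Propagating the 22 rank bounds to every northwest block:

  row 1: 0 0 0 0 0 0 1 1 1 1
  row 2: 0 0 0 0 0 0 1 2 2 2
  row 3: 0 0 0 0 0 0 1 2 2 3
  row 4: 0 1 1 1 1 1 2 3 3 4
  row 5: 1 2 2 2 2 2 3 4 4 5
  row 6: 1 2 2 2 2 2 3 4 5 6
  row 7: 1 2 2 2 2 3 4 5 6 7
  row 8: 1 2 3 3 3 4 5 6 7 8
  row 9: 1 2 3 3 4 5 6 7 8 9
  row 10: 1 2 3 4 5 6 7 8 9 10

reading off 1-entries of Δ²R: w = (7, 8, 10, 2, 1, 9, 6, 3, 5, 4).

6 SE-corners of the 28-cell Rothe diagram give Ess(w):

[(3, 6, 0), (3, 9, 2), (4, 1, 0), (6, 6, 2), (7, 5, 2), (9, 4, 3)]


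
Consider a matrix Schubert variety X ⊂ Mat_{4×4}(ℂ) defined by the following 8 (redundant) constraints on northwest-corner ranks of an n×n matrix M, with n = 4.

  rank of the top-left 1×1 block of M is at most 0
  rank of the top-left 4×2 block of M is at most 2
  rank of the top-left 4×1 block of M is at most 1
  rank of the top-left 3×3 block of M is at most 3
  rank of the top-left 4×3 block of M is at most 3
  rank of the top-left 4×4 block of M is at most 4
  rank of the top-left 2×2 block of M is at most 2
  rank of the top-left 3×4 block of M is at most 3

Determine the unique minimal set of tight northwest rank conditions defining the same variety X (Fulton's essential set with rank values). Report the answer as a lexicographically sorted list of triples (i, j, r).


Propagating the 8 rank bounds to every northwest block:

  i=1: 0 1 1 1
  i=2: 1 2 2 2
  i=3: 1 2 3 3
  i=4: 1 2 3 4

reading off 1-entries of Δ²R: w = (2, 1, 3, 4).

D(w) has 1 cell with 1 SE-corner; essential set:

[(1, 1, 0)]


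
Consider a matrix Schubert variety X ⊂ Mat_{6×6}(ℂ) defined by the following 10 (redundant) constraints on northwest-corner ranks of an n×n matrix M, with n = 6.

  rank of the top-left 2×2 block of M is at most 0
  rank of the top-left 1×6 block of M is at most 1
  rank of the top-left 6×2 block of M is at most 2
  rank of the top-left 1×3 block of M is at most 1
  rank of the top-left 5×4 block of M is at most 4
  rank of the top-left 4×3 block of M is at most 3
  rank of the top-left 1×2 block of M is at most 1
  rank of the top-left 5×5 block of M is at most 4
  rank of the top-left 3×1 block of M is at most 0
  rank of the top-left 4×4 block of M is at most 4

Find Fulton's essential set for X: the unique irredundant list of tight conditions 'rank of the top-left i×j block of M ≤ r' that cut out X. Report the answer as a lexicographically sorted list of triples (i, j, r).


Computing R[i][j] = min implied NW-rank bound (n=6, 10 conditions):

  0 0 1 1 1 1
  0 0 1 2 2 2
  0 1 2 3 3 3
  1 2 3 4 4 4
  1 2 3 4 4 5
  1 2 3 4 5 6

second differences of R give the permutation w = (3, 4, 2, 1, 6, 5).

3 SE-corners of the 6-cell Rothe diagram give Ess(w):

[(2, 2, 0), (3, 1, 0), (5, 5, 4)]


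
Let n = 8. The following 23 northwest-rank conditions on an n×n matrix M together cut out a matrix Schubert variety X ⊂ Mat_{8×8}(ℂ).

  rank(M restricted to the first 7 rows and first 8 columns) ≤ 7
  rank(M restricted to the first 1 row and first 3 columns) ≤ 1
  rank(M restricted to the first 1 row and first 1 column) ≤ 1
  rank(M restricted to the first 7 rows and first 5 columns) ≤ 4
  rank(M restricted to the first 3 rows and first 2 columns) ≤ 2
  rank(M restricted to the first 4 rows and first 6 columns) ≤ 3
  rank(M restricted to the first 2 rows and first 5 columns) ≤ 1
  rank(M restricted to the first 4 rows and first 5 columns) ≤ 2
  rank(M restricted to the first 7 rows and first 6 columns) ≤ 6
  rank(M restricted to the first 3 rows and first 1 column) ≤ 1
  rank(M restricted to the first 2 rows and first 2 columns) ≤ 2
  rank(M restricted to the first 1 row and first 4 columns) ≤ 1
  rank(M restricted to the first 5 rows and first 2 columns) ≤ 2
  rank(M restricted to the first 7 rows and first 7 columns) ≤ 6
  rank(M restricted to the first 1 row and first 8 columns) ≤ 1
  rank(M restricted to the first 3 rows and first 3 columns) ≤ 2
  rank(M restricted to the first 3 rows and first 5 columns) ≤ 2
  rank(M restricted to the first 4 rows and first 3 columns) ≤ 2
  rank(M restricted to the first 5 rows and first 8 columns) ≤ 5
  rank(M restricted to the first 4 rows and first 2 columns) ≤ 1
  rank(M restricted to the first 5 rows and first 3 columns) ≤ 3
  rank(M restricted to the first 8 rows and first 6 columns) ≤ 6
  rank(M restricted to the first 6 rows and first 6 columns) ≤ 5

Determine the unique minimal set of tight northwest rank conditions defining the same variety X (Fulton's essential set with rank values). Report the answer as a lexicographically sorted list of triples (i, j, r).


Computing R[i][j] = min implied NW-rank bound (n=8, 23 conditions):

  i=1: 1 1 1 1 1 1 1 1
  i=2: 1 1 1 1 1 2 2 2
  i=3: 1 1 2 2 2 3 3 3
  i=4: 1 1 2 2 2 3 4 4
  i=5: 1 2 3 3 3 4 5 5
  i=6: 1 2 3 4 4 5 6 6
  i=7: 1 2 3 4 4 5 6 7
  i=8: 1 2 3 4 5 6 7 8

the unique w with this rank table is (1, 6, 3, 7, 2, 4, 8, 5).

4 SE-corners of the 9-cell Rothe diagram give Ess(w):

[(2, 5, 1), (4, 2, 1), (4, 5, 2), (7, 5, 4)]


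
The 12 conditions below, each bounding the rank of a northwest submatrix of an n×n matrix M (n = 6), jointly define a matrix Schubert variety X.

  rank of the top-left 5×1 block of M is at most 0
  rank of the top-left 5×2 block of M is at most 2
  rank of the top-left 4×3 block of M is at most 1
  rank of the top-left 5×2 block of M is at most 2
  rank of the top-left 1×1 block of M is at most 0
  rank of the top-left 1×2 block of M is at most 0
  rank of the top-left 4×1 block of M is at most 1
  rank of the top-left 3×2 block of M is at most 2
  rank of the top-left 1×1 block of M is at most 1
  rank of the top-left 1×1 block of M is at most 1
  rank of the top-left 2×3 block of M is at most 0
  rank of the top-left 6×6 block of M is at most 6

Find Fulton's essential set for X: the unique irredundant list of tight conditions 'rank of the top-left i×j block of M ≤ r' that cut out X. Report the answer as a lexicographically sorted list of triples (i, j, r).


Reconstructing r_w from the 12 given conditions:

  0  0  0  1  1  1
  0  0  0  1  2  2
  0  1  1  2  3  3
  0  1  1  2  3  4
  0  1  2  3  4  5
  1  2  3  4  5  6

giving w = (4, 5, 2, 6, 3, 1) via Δ²R.

Fulton essential set (3 of the 10 Rothe cells):

[(2, 3, 0), (4, 3, 1), (5, 1, 0)]


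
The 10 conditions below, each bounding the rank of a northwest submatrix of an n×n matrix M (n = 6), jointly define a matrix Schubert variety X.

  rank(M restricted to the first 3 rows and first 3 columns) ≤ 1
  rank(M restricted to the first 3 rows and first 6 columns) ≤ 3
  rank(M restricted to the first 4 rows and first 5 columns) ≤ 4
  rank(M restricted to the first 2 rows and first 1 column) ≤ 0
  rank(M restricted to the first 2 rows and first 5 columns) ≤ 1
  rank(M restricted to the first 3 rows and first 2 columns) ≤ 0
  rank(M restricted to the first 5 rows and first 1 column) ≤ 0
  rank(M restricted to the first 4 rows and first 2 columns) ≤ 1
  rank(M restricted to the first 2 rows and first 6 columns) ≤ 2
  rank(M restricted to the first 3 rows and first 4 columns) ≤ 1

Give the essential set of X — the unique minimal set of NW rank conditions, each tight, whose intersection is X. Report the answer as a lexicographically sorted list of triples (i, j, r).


Propagating the 10 rank bounds to every northwest block:

  0, 0, 1, 1, 1, 1
  0, 0, 1, 1, 1, 2
  0, 0, 1, 1, 2, 3
  0, 1, 2, 2, 3, 4
  0, 1, 2, 3, 4, 5
  1, 2, 3, 4, 5, 6

so w = (3, 6, 5, 2, 4, 1).

4 SE-corners of the 11-cell Rothe diagram give Ess(w):

[(2, 5, 1), (3, 2, 0), (3, 4, 1), (5, 1, 0)]


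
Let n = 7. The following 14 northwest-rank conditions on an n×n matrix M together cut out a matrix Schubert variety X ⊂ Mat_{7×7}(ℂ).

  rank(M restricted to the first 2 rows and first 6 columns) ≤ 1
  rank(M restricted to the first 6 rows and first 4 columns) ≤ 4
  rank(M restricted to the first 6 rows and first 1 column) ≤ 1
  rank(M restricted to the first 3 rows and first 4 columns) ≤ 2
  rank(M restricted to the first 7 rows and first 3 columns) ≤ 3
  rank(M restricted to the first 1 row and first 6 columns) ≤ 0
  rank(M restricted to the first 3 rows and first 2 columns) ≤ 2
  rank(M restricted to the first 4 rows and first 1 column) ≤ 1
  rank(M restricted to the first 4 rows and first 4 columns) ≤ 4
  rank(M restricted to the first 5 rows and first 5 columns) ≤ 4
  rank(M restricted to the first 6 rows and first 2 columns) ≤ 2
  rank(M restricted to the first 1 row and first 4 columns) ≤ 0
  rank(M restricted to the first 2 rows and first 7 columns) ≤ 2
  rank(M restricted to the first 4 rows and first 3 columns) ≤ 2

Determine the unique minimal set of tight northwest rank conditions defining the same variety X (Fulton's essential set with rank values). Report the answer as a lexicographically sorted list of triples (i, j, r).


The tightest implied rank at each (i,j), from the 14 conditions:

  i=1: 0 0 0 0 0 0 1
  i=2: 1 1 1 1 1 1 2
  i=3: 1 2 2 2 2 2 3
  i=4: 1 2 2 3 3 3 4
  i=5: 1 2 3 4 4 4 5
  i=6: 1 2 3 4 5 5 6
  i=7: 1 2 3 4 5 6 7

hence w(1..7) = (7, 1, 2, 4, 3, 5, 6).

|D(w)|=7, |Ess(w)|=2:

[(1, 6, 0), (4, 3, 2)]


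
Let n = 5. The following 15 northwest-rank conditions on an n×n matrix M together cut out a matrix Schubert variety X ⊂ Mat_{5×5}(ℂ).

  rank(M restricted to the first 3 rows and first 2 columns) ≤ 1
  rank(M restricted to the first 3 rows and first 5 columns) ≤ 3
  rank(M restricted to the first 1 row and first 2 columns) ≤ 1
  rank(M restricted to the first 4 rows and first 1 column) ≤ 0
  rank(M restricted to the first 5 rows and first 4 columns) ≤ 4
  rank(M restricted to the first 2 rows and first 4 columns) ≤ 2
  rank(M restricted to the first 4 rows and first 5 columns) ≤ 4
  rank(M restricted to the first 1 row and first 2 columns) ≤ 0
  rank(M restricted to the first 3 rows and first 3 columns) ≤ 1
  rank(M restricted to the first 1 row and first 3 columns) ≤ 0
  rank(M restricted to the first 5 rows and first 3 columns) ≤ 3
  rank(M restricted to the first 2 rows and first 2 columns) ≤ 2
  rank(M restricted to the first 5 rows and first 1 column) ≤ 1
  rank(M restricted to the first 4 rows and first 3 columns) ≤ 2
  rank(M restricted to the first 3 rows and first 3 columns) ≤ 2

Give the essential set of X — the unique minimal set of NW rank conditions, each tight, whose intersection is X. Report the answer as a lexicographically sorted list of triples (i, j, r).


Rank table r_w(5×5) implied by the 15 constraints:

  R[1]: 0 0 0 1 1
  R[2]: 0 1 1 2 2
  R[3]: 0 1 1 2 3
  R[4]: 0 1 2 3 4
  R[5]: 1 2 3 4 5

so w = (4, 2, 5, 3, 1).

D(w) has 7 cells with 3 SE-corners; essential set:

[(1, 3, 0), (3, 3, 1), (4, 1, 0)]


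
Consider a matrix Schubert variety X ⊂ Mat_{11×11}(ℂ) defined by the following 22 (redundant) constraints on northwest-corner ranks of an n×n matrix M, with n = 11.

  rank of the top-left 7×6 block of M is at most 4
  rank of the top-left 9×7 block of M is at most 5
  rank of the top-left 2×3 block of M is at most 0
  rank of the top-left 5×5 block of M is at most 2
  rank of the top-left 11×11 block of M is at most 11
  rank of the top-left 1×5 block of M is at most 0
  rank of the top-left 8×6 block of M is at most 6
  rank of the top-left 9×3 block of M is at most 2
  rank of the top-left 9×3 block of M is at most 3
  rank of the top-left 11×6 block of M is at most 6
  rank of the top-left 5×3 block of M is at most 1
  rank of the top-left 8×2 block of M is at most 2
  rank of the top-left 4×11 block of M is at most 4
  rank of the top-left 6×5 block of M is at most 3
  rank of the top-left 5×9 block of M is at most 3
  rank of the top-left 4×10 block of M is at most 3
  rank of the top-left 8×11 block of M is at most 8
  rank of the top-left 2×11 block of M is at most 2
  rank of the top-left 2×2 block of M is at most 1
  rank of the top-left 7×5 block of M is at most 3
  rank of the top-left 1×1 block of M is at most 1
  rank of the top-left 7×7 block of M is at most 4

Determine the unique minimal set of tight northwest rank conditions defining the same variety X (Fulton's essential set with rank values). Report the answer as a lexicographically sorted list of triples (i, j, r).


Recovering R(i,j) via the rank-extension bound from the 22 conditions:

  R[1]: 0 | 0 | 0 | 0 | 0 | 1 | 1 | 1 | 1 | 1 | 1
  R[2]: 0 | 0 | 0 | 1 | 1 | 2 | 2 | 2 | 2 | 2 | 2
  R[3]: 1 | 1 | 1 | 2 | 2 | 3 | 3 | 3 | 3 | 3 | 3
  R[4]: 1 | 1 | 1 | 2 | 2 | 3 | 3 | 3 | 3 | 3 | 4
  R[5]: 1 | 1 | 1 | 2 | 2 | 3 | 3 | 3 | 3 | 4 | 5
  R[6]: 1 | 2 | 2 | 3 | 3 | 4 | 4 | 4 | 4 | 5 | 6
  R[7]: 1 | 2 | 2 | 3 | 3 | 4 | 4 | 5 | 5 | 6 | 7
  R[8]: 1 | 2 | 2 | 3 | 4 | 5 | 5 | 6 | 6 | 7 | 8
  R[9]: 1 | 2 | 2 | 3 | 4 | 5 | 5 | 6 | 7 | 8 | 9
  R[10]: 1 | 2 | 3 | 4 | 5 | 6 | 6 | 7 | 8 | 9 | 10
  R[11]: 1 | 2 | 3 | 4 | 5 | 6 | 7 | 8 | 9 | 10 | 11

hence w(1..11) = (6, 4, 1, 11, 10, 2, 8, 5, 9, 3, 7).

D(w) has 27 cells with 10 SE-corners; essential set:

[(1, 5, 0), (2, 3, 0), (4, 10, 3), (5, 3, 1), (5, 5, 2), (5, 9, 3), (7, 5, 3), (7, 7, 4), (9, 3, 2), (9, 7, 5)]


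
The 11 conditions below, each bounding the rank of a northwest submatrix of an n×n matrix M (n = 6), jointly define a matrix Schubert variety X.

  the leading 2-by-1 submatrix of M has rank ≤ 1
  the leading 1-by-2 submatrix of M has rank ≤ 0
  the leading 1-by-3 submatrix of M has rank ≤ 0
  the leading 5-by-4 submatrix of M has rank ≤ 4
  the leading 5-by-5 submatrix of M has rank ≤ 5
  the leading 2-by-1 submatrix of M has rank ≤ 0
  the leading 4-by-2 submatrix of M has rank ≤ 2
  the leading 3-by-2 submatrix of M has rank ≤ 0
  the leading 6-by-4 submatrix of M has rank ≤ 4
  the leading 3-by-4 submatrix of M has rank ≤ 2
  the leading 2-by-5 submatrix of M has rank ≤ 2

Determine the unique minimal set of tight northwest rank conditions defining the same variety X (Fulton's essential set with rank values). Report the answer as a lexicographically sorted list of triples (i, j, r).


Rank table r_w(6×6) implied by the 11 constraints:

  i=1: 0 0 0 1 1 1
  i=2: 0 0 1 2 2 2
  i=3: 0 0 1 2 3 3
  i=4: 1 1 2 3 4 4
  i=5: 1 2 3 4 5 5
  i=6: 1 2 3 4 5 6

the unique w with this rank table is (4, 3, 5, 1, 2, 6).

Fulton essential set (2 of the 7 Rothe cells):

[(1, 3, 0), (3, 2, 0)]


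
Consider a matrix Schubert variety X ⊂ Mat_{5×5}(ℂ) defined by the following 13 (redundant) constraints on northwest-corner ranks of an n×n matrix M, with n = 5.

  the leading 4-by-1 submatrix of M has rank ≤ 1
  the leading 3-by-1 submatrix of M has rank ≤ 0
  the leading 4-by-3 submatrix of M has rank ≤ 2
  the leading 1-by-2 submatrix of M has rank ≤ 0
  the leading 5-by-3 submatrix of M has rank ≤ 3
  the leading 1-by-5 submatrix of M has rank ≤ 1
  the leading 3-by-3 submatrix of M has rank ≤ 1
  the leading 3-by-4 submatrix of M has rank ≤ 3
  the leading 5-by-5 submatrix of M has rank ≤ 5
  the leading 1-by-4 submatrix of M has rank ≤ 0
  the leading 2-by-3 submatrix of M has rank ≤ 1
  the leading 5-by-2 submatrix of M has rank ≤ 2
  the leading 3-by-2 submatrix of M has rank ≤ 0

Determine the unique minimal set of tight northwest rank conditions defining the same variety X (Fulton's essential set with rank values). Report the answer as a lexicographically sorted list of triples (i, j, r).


Rank table r_w(5×5) implied by the 13 constraints:

  row 1: 0, 0, 0, 0, 1
  row 2: 0, 0, 1, 1, 2
  row 3: 0, 0, 1, 2, 3
  row 4: 1, 1, 2, 3, 4
  row 5: 1, 2, 3, 4, 5

so w = (5, 3, 4, 1, 2).

2 SE-corners of the 8-cell Rothe diagram give Ess(w):

[(1, 4, 0), (3, 2, 0)]


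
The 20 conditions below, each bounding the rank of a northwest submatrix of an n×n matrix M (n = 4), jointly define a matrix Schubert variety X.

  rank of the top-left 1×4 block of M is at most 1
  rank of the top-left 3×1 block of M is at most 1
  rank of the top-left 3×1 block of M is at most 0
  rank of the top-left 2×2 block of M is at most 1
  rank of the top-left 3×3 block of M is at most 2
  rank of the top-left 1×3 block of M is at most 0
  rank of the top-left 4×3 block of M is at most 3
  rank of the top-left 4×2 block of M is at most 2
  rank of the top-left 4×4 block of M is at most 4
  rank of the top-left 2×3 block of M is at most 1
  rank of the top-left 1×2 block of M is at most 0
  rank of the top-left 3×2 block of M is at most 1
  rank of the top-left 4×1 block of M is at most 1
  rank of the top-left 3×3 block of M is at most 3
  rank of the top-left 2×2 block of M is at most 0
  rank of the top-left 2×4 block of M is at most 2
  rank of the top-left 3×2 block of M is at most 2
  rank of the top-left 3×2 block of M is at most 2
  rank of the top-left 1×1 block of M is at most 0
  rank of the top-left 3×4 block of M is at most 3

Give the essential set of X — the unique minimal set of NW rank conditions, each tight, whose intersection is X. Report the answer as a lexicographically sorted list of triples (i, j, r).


The tightest implied rank at each (i,j), from the 20 conditions:

  i=1: 0 | 0 | 0 | 1
  i=2: 0 | 0 | 1 | 2
  i=3: 0 | 1 | 2 | 3
  i=4: 1 | 2 | 3 | 4

second differences of R give the permutation w = (4, 3, 2, 1).

Fulton essential set (3 of the 6 Rothe cells):

[(1, 3, 0), (2, 2, 0), (3, 1, 0)]


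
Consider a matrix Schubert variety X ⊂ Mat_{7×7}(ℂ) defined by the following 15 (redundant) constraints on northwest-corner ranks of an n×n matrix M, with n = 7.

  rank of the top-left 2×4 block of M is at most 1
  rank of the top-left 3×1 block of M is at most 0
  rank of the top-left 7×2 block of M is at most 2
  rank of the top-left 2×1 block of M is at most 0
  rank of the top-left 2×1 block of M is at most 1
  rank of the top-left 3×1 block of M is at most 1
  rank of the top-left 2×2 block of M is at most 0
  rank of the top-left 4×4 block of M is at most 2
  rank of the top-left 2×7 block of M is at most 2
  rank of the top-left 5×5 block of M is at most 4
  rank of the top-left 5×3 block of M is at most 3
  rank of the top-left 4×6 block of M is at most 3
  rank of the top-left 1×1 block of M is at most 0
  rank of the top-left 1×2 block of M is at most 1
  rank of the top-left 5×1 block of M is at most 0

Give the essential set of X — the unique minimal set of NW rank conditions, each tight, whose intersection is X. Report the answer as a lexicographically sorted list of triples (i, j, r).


Computing R[i][j] = min implied NW-rank bound (n=7, 15 conditions):

  i=1: 0  0  1  1  1  1  1
  i=2: 0  0  1  1  2  2  2
  i=3: 0  1  2  2  3  3  3
  i=4: 0  1  2  2  3  3  4
  i=5: 0  1  2  3  4  4  5
  i=6: 1  2  3  4  5  5  6
  i=7: 1  2  3  4  5  6  7

so w = (3, 5, 2, 7, 4, 1, 6).

ℓ(w)=10; the 5 essential cells (i,j,r):

[(2, 2, 0), (2, 4, 1), (4, 4, 2), (4, 6, 3), (5, 1, 0)]


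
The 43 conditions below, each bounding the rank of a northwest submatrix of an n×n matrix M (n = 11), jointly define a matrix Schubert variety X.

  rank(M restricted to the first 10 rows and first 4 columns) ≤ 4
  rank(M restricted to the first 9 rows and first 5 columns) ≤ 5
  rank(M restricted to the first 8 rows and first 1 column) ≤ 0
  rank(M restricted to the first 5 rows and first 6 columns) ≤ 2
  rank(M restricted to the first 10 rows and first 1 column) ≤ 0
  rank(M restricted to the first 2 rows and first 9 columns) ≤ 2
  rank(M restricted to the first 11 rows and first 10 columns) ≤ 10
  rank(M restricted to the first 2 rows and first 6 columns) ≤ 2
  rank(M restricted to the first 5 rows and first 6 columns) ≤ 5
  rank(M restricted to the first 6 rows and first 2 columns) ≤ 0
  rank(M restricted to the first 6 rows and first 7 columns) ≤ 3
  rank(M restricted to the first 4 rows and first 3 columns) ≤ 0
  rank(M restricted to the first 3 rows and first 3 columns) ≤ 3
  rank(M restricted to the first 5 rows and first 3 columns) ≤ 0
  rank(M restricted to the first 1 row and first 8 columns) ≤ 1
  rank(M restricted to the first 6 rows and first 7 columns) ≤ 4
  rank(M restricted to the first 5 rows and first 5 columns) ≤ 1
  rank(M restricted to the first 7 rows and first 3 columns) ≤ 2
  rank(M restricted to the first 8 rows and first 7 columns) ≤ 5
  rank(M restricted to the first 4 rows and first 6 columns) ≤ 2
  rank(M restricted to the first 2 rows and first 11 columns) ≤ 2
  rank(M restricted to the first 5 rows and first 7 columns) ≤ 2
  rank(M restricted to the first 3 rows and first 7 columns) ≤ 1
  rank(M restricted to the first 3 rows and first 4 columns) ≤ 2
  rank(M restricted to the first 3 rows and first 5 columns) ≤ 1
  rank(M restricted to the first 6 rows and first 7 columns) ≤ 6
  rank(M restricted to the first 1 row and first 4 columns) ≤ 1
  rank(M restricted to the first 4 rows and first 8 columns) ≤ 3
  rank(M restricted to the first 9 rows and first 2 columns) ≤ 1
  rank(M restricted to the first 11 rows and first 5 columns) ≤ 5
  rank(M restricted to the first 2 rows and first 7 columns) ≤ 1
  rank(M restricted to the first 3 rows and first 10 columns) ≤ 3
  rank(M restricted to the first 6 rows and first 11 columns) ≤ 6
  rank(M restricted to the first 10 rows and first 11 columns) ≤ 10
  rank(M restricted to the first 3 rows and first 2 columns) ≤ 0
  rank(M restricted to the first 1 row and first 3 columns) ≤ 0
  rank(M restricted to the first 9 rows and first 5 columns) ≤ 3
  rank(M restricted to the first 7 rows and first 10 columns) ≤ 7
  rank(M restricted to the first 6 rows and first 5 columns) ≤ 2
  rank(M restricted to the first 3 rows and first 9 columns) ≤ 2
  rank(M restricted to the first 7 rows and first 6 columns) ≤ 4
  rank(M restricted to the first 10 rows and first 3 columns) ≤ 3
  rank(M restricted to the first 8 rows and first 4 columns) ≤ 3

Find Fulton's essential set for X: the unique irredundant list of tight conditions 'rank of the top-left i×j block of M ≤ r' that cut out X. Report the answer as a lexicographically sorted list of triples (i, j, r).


Rank table r_w(11×11) implied by the 43 constraints:

  row 1: 0 0 0 1 1 1 1 1 1 1 1
  row 2: 0 0 0 1 1 1 1 2 2 2 2
  row 3: 0 0 0 1 1 1 1 2 2 3 3
  row 4: 0 0 0 1 1 2 2 3 3 4 4
  row 5: 0 0 0 1 1 2 2 3 4 5 5
  row 6: 0 0 1 2 2 3 3 4 5 6 6
  row 7: 0 1 2 3 3 4 4 5 6 7 7
  row 8: 0 1 2 3 3 4 5 6 7 8 8
  row 9: 0 1 2 3 3 4 5 6 7 8 9
  row 10: 0 1 2 3 4 5 6 7 8 9 10
  row 11: 1 2 3 4 5 6 7 8 9 10 11

hence w(1..11) = (4, 8, 10, 6, 9, 3, 2, 7, 11, 5, 1).

Rothe diagram D(w) (33 cells), 8 SE-corners (essential conditions):

[(3, 7, 1), (3, 9, 2), (5, 3, 0), (5, 5, 1), (5, 7, 2), (6, 2, 0), (9, 5, 3), (10, 1, 0)]


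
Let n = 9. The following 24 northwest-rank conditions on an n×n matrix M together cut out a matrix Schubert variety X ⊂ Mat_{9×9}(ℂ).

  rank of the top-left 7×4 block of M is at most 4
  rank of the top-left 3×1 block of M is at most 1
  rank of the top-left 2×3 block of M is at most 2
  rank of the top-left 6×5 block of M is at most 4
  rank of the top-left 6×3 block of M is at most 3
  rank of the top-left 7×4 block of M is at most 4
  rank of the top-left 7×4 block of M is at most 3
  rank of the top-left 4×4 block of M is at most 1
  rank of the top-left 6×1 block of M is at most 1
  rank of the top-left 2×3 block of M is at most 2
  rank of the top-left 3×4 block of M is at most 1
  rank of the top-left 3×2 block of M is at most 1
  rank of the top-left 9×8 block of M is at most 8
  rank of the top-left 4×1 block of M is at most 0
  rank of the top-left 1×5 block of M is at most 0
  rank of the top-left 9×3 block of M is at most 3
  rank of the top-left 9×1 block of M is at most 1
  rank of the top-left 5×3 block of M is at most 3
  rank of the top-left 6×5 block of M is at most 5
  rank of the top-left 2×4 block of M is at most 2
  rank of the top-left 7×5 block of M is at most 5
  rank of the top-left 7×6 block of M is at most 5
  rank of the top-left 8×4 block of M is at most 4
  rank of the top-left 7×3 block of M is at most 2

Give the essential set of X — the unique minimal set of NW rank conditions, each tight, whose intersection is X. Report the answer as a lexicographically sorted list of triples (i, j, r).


Recovering R(i,j) via the rank-extension bound from the 24 conditions:

  row 1: 0 0 0 0 0 1 1 1 1
  row 2: 0 1 1 1 1 2 2 2 2
  row 3: 0 1 1 1 2 3 3 3 3
  row 4: 0 1 1 1 2 3 4 4 4
  row 5: 1 2 2 2 3 4 5 5 5
  row 6: 1 2 2 3 4 5 6 6 6
  row 7: 1 2 2 3 4 5 6 7 7
  row 8: 1 2 3 4 5 6 7 8 8
  row 9: 1 2 3 4 5 6 7 8 9

second differences of R give the permutation w = (6, 2, 5, 7, 1, 4, 8, 3, 9).

D(w) has 14 cells with 4 SE-corners; essential set:

[(1, 5, 0), (4, 1, 0), (4, 4, 1), (7, 3, 2)]


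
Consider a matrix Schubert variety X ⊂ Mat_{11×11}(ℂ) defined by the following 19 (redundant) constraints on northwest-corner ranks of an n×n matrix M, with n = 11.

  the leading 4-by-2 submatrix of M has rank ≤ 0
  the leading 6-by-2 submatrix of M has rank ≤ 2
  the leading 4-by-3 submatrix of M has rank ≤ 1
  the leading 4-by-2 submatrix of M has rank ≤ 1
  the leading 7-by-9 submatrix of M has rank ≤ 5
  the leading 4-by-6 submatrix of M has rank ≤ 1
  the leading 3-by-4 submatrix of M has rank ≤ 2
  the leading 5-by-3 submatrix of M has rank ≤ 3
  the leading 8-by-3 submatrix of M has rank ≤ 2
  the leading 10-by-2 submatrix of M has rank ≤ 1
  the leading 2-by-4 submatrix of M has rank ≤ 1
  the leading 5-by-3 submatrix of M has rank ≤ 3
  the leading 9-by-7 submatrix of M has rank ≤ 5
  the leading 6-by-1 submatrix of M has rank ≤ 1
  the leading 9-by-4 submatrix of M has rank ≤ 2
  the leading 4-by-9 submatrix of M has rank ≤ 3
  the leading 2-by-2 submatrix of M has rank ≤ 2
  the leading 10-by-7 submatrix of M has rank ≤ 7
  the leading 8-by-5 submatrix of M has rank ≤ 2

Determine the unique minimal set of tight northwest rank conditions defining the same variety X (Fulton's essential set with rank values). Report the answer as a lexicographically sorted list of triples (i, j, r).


Rank table r_w(11×11) implied by the 19 constraints:

  row 1: 0  0  1  1  1  1  1  1  1  1  1
  row 2: 0  0  1  1  1  1  2  2  2  2  2
  row 3: 0  0  1  1  1  1  2  3  3  3  3
  row 4: 0  0  1  1  1  1  2  3  3  4  4
  row 5: 1  1  2  2  2  2  3  4  4  5  5
  row 6: 1  1  2  2  2  3  4  5  5  6  6
  row 7: 1  1  2  2  2  3  4  5  5  6  7
  row 8: 1  1  2  2  2  3  4  5  6  7  8
  row 9: 1  1  2  2  3  4  5  6  7  8  9
  row 10: 1  1  2  3  4  5  6  7  8  9  10
  row 11: 1  2  3  4  5  6  7  8  9  10  11

giving w = (3, 7, 8, 10, 1, 6, 11, 9, 5, 4, 2) via Δ²R.

Rothe diagram D(w) (31 cells), 7 SE-corners (essential conditions):

[(4, 2, 0), (4, 6, 1), (4, 9, 3), (7, 9, 5), (8, 5, 2), (9, 4, 2), (10, 2, 1)]


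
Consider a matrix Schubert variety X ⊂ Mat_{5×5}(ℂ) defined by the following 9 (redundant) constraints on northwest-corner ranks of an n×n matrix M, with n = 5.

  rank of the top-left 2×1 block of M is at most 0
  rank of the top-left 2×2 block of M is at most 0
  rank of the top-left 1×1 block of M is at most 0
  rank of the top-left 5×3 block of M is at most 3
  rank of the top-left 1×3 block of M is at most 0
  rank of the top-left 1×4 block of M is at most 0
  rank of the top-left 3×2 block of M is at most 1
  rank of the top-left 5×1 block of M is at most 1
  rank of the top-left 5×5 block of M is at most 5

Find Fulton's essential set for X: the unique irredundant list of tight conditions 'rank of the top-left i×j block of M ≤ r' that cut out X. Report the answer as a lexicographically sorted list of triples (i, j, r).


Recovering R(i,j) via the rank-extension bound from the 9 conditions:

  R[1]: 0 | 0 | 0 | 0 | 1
  R[2]: 0 | 0 | 1 | 1 | 2
  R[3]: 1 | 1 | 2 | 2 | 3
  R[4]: 1 | 2 | 3 | 3 | 4
  R[5]: 1 | 2 | 3 | 4 | 5

so w = (5, 3, 1, 2, 4).

D(w) has 6 cells with 2 SE-corners; essential set:

[(1, 4, 0), (2, 2, 0)]


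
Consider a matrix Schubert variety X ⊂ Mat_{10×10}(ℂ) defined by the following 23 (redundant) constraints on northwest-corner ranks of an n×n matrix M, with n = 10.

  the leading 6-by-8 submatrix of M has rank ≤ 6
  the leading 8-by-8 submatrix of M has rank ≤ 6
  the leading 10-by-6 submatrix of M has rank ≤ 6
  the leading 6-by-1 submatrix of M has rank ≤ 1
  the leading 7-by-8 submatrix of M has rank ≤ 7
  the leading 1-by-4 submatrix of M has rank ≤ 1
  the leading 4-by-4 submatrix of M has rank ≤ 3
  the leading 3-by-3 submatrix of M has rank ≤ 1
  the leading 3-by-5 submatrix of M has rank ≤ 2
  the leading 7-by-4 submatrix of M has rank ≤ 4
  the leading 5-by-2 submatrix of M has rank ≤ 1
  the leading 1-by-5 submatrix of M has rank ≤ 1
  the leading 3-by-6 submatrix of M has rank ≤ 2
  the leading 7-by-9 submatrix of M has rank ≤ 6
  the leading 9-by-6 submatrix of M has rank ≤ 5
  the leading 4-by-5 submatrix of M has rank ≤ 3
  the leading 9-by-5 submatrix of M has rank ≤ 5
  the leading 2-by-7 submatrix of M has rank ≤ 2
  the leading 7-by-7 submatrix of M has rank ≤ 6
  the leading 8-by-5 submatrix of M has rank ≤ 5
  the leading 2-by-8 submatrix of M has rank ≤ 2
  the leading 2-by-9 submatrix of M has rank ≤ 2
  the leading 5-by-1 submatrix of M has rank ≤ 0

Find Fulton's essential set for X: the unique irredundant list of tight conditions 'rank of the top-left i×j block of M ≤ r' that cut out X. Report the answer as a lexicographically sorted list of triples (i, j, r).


Recovering R(i,j) via the rank-extension bound from the 23 conditions:

  row 1: 0 | 1 | 1 | 1 | 1 | 1 | 1 | 1 | 1 | 1
  row 2: 0 | 1 | 1 | 2 | 2 | 2 | 2 | 2 | 2 | 2
  row 3: 0 | 1 | 1 | 2 | 2 | 2 | 3 | 3 | 3 | 3
  row 4: 0 | 1 | 2 | 3 | 3 | 3 | 4 | 4 | 4 | 4
  row 5: 0 | 1 | 2 | 3 | 4 | 4 | 5 | 5 | 5 | 5
  row 6: 1 | 2 | 3 | 4 | 5 | 5 | 6 | 6 | 6 | 6
  row 7: 1 | 2 | 3 | 4 | 5 | 5 | 6 | 6 | 6 | 7
  row 8: 1 | 2 | 3 | 4 | 5 | 5 | 6 | 6 | 7 | 8
  row 9: 1 | 2 | 3 | 4 | 5 | 5 | 6 | 7 | 8 | 9
  row 10: 1 | 2 | 3 | 4 | 5 | 6 | 7 | 8 | 9 | 10

second differences of R give the permutation w = (2, 4, 7, 3, 5, 1, 10, 9, 8, 6).

D(w) has 15 cells with 6 SE-corners; essential set:

[(3, 3, 1), (3, 6, 2), (5, 1, 0), (7, 9, 6), (8, 8, 6), (9, 6, 5)]


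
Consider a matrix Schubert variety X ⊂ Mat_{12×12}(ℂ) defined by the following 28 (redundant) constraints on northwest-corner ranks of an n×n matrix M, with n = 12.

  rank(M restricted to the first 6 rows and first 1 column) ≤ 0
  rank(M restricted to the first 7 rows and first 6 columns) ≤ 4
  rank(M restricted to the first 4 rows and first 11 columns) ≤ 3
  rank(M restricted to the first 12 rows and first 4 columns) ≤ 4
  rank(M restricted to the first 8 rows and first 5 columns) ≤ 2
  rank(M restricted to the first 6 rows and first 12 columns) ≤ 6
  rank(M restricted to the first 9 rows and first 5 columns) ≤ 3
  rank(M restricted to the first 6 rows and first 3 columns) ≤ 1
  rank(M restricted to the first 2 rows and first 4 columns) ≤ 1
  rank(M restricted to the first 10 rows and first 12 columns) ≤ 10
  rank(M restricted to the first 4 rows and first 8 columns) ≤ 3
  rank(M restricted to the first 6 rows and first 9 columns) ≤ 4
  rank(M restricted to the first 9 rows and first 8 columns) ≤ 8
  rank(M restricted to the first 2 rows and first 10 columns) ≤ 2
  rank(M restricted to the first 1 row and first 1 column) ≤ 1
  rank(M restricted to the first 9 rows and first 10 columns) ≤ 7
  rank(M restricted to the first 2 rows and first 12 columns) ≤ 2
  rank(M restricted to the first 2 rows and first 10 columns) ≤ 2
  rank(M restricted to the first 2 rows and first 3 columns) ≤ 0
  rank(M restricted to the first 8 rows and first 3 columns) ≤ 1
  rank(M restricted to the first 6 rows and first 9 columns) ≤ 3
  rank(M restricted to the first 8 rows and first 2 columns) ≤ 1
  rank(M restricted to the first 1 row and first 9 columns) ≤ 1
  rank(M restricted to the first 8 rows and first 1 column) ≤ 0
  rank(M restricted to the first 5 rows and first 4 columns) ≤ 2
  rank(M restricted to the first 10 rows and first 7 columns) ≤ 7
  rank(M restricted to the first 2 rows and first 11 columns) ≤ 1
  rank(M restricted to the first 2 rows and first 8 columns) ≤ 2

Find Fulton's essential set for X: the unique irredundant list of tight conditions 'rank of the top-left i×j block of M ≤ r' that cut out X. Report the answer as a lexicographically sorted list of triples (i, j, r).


The tightest implied rank at each (i,j), from the 28 conditions:

  R[1]: 0  0  0  1  1  1  1  1  1  1  1  1
  R[2]: 0  0  0  1  1  1  1  1  1  1  1  2
  R[3]: 0  1  1  2  2  2  2  2  2  2  2  3
  R[4]: 0  1  1  2  2  3  3  3  3  3  3  4
  R[5]: 0  1  1  2  2  3  3  3  3  4  4  5
  R[6]: 0  1  1  2  2  3  3  3  3  4  5  6
  R[7]: 0  1  1  2  2  3  4  4  4  5  6  7
  R[8]: 0  1  1  2  2  3  4  5  5  6  7  8
  R[9]: 1  2  2  3  3  4  5  6  6  7  8  9
  R[10]: 1  2  3  4  4  5  6  7  7  8  9  10
  R[11]: 1  2  3  4  5  6  7  8  8  9  10  11
  R[12]: 1  2  3  4  5  6  7  8  9  10  11  12

reading off 1-entries of Δ²R: w = (4, 12, 2, 6, 10, 11, 7, 8, 1, 3, 5, 9).

|D(w)|=35, |Ess(w)|=6:

[(2, 3, 0), (2, 11, 1), (6, 9, 3), (8, 1, 0), (8, 3, 1), (8, 5, 2)]
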